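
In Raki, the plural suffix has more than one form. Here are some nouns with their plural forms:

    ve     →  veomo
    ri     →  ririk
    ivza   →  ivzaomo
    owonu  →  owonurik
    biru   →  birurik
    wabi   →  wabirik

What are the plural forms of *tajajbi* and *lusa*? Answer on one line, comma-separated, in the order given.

The suffix is conditioned by the last vowel: -rik when the last vowel of the stem is a high vowel (*ri*, *owonu*, *biru*, *wabi*); -omo when the last vowel of the stem is a non-high vowel (*ve*, *ivza*).
Since the last vowel of *tajajbi* is /i/ (a high vowel), it takes -rik, giving *tajajbirik*.
*lusa* — last vowel /a/ (a non-high vowel) → -omo → *lusaomo*.

tajajbirik, lusaomo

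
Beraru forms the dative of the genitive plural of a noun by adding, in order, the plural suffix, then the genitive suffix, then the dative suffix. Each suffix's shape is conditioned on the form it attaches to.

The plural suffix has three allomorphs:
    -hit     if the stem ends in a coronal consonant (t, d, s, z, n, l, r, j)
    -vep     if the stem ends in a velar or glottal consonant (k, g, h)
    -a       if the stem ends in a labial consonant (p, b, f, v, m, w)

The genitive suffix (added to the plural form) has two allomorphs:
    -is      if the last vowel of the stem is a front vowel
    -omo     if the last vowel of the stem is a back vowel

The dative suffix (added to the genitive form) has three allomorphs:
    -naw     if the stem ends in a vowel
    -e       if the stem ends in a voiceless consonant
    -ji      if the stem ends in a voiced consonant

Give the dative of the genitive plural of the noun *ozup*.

Since the final consonant of *ozup* is /p/ (labial), it takes -a, giving *ozupa*.
The plural form *ozupa* — last vowel /a/ (a back vowel) → -omo → *ozupaomo*.
The genitive form *ozupaomo*: final sound = /o/, a vowel → -naw → *ozupaomonaw*.

ozupaomonaw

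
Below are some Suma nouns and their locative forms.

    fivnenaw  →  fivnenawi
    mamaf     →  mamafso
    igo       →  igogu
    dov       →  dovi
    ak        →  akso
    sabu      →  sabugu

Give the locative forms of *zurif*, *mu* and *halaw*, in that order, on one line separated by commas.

The alternation tracks the final sound of the stem — -so when the stem ends in a voiceless consonant (*mamaf*, *ak*); -i when the stem ends in a voiced consonant (*fivnenaw*, *dov*); -gu when the stem ends in a vowel (*igo*, *sabu*).
*zurif* — final sound /f/ (a voiceless consonant) → -so → *zurifso*.
Since the final sound of *mu* is /u/ (a vowel), it takes -gu, giving *mugu*.
Since the final sound of *halaw* is /w/ (a voiced consonant), it takes -i, giving *halawi*.

zurifso, mugu, halawi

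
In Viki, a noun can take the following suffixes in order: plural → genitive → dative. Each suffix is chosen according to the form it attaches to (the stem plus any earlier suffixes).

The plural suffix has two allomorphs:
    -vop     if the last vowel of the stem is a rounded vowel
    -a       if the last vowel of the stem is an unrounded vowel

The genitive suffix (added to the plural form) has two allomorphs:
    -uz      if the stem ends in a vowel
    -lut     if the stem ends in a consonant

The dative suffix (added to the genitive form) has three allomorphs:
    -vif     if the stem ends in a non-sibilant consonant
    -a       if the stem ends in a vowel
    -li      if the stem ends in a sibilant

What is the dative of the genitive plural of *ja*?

The last vowel of *ja* is /a/, which is an unrounded vowel, so the plural suffix is -a, giving *jaa*.
The final sound of the plural form *jaa* is /a/, which is a vowel, so the genitive suffix is -uz, giving *jaauz*.
The final sound of the genitive form *jaauz* is /z/, which is a sibilant, so the dative suffix is -li, giving *jaauzli*.

jaauzli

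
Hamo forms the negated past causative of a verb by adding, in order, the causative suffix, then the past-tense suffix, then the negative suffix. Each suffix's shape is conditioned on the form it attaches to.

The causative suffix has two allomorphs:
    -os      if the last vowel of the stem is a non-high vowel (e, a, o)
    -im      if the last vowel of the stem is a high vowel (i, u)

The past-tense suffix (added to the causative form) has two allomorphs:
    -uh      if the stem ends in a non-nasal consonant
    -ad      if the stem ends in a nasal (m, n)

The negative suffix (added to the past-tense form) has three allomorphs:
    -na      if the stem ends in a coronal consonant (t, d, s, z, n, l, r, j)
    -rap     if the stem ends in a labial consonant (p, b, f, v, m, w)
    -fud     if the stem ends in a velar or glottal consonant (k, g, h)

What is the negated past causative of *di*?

diimadna

Since the last vowel of *di* is /i/ (a high vowel), it takes -im, giving *diim*.
The causative form *diim* — final consonant /m/ (a nasal) → -ad → *diimad*.
The past-tense form *diimad* — final consonant /d/ (coronal) → -na → *diimadna*.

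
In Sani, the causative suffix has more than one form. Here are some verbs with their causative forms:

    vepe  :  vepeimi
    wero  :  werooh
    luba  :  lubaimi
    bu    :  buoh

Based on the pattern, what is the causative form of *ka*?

The suffix is conditioned by the last vowel: -oh when the last vowel of the stem is a rounded vowel (*wero*, *bu*); -imi when the last vowel of the stem is an unrounded vowel (*vepe*, *luba*).
*ka*: last vowel = /a/, an unrounded vowel → -imi → *kaimi*.

kaimi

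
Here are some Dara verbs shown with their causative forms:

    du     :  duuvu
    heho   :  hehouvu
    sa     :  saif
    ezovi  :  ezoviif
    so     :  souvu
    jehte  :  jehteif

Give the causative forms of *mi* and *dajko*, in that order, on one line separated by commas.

The pattern is rounding harmony: -uvu when the last vowel of the stem is a rounded vowel (*du*, *heho*, *so*); -if when the last vowel of the stem is an unrounded vowel (*sa*, *ezovi*, *jehte*).
*mi* — last vowel /i/ (an unrounded vowel) → -if → *miif*.
The last vowel of *dajko* is /o/, which is a rounded vowel, so the suffix is -uvu, giving *dajkouvu*.

miif, dajkouvu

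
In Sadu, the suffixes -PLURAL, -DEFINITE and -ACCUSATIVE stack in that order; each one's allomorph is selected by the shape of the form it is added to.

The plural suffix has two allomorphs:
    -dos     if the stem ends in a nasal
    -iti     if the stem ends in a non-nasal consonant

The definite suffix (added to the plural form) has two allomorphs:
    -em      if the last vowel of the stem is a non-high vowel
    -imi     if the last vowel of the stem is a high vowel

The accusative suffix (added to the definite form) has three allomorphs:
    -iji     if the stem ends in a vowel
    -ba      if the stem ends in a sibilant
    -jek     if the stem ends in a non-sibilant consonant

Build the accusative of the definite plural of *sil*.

silitiimiiji

*sil*: final consonant = /l/, non-nasal → -iti → *siliti*.
The plural form *siliti* — last vowel /i/ (a high vowel) → -imi → *silitiimi*.
The definite form *silitiimi* — final sound /i/ (a vowel) → -iji → *silitiimiiji*.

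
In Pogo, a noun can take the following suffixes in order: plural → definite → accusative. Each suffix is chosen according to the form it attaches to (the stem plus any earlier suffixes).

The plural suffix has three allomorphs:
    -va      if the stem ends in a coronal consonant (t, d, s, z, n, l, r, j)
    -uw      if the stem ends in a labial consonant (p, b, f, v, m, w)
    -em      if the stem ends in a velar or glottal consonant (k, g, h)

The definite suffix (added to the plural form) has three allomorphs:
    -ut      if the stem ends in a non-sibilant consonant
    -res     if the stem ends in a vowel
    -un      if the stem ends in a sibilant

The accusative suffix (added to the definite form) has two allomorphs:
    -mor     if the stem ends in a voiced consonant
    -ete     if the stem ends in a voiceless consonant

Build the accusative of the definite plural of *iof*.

iofuwutete

Since the final consonant of *iof* is /f/ (labial), it takes -uw, giving *iofuw*.
Since the final sound of the plural form *iofuw* is /w/ (a non-sibilant consonant), it takes -ut, giving *iofuwut*.
The definite form *iofuwut*: final consonant = /t/, voiceless → -ete → *iofuwutete*.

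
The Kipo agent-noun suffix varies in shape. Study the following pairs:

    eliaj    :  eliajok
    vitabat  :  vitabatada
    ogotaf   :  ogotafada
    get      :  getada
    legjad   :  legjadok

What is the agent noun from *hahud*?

hahudok

The suffix is conditioned by the final consonant: -ada when the stem ends in a voiceless consonant (*vitabat*, *ogotaf*, *get*); -ok when the stem ends in a voiced consonant (*eliaj*, *legjad*).
The final consonant of *hahud* is /d/, which is voiced, so the suffix is -ok, giving *hahudok*.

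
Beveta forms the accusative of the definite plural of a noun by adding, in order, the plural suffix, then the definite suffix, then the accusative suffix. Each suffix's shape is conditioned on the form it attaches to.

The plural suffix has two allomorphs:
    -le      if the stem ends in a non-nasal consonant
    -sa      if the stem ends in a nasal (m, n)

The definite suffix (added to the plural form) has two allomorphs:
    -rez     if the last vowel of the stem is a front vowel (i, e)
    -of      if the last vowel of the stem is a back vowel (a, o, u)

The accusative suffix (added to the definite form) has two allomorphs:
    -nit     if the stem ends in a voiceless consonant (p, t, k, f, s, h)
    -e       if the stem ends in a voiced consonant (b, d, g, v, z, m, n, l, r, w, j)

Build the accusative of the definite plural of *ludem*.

The final consonant of *ludem* is /m/, which is a nasal, so the plural suffix is -sa, giving *ludemsa*.
The plural form *ludemsa* — last vowel /a/ (a back vowel) → -of → *ludemsaof*.
The definite form *ludemsaof*: final consonant = /f/, voiceless → -nit → *ludemsaofnit*.

ludemsaofnit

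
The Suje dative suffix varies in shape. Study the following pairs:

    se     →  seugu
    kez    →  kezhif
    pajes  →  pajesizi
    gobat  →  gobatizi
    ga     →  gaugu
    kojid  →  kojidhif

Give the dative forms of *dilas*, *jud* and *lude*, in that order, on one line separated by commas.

dilasizi, judhif, ludeugu

The alternation tracks the final sound of the stem — -izi when the stem ends in a voiceless consonant (*pajes*, *gobat*); -hif when the stem ends in a voiced consonant (*kez*, *kojid*); -ugu when the stem ends in a vowel (*se*, *ga*).
*dilas*: final sound = /s/, a voiceless consonant → -izi → *dilasizi*.
*jud*: final sound = /d/, a voiced consonant → -hif → *judhif*.
The final sound of *lude* is /e/, which is a vowel, so the suffix is -ugu, giving *ludeugu*.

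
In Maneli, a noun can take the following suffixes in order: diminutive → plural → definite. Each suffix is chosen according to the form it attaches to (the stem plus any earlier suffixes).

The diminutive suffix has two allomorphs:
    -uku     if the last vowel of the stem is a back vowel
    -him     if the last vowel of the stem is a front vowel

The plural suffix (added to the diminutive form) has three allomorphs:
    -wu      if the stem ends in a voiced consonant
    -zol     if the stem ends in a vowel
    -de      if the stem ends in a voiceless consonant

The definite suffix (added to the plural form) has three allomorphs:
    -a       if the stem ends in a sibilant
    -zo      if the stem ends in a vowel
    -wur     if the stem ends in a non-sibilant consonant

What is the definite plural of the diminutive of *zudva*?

Since the last vowel of *zudva* is /a/ (a back vowel), it takes -uku, giving *zudvauku*.
The diminutive form *zudvauku*: final sound = /u/, a vowel → -zol → *zudvaukuzol*.
The plural form *zudvaukuzol*: final sound = /l/, a non-sibilant consonant → -wur → *zudvaukuzolwur*.

zudvaukuzolwur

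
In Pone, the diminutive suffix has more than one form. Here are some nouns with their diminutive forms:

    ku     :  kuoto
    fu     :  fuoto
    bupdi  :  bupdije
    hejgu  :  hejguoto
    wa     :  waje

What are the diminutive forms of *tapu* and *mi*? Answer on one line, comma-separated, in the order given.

Looking at the last vowel of each stem: -oto when the last vowel of the stem is a rounded vowel (*ku*, *fu*, *hejgu*); -je when the last vowel of the stem is an unrounded vowel (*bupdi*, *wa*).
*tapu*: last vowel = /u/, a rounded vowel → -oto → *tapuoto*.
The last vowel of *mi* is /i/, which is an unrounded vowel, so the suffix is -je, giving *mije*.

tapuoto, mije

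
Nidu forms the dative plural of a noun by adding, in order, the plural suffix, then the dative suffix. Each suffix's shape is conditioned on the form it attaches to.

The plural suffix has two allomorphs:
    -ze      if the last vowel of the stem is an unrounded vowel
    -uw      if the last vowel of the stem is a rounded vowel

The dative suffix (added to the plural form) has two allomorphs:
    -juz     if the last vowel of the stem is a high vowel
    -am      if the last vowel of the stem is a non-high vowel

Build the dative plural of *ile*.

ilezeam

*ile* — last vowel /e/ (an unrounded vowel) → -ze → *ileze*.
The plural form *ileze*: last vowel = /e/, a non-high vowel → -am → *ilezeam*.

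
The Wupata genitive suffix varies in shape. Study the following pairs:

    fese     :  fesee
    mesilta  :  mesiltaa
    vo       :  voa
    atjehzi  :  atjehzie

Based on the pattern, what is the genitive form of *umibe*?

umibee

Looking at the last vowel of each stem: -e when the last vowel of the stem is a front vowel (*fese*, *atjehzi*); -a when the last vowel of the stem is a back vowel (*mesilta*, *vo*).
The last vowel of *umibe* is /e/, which is a front vowel, so the suffix is -e, giving *umibee*.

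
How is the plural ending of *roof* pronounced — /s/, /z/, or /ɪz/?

/s/

The stem *roof* ends in a voiceless non-sibilant consonant.
The plural suffix surfaces as /ɪz/ after sibilants, /s/ after other voiceless consonants, and /z/ after other voiced sounds.
So the plural -s on *roof* is pronounced /s/.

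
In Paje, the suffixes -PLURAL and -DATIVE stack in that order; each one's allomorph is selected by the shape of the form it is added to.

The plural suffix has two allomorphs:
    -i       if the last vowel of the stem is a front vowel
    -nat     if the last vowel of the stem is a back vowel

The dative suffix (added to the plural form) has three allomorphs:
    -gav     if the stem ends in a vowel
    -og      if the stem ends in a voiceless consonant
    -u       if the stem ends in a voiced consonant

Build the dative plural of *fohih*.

The last vowel of *fohih* is /i/, which is a front vowel, so the plural suffix is -i, giving *fohihi*.
The final sound of the plural form *fohihi* is /i/, which is a vowel, so the dative suffix is -gav, giving *fohihigav*.

fohihigav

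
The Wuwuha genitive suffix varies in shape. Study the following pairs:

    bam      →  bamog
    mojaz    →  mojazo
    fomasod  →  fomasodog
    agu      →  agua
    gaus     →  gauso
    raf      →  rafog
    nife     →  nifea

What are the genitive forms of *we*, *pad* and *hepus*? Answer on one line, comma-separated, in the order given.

The suffix is conditioned by the final sound: -o when the stem ends in a sibilant (*mojaz*, *gaus*); -og when the stem ends in a non-sibilant consonant (*bam*, *fomasod*, *raf*); -a when the stem ends in a vowel (*agu*, *nife*).
*we*: final sound = /e/, a vowel → -a → *wea*.
*pad* — final sound /d/ (a non-sibilant consonant) → -og → *padog*.
*hepus*: final sound = /s/, a sibilant → -o → *hepuso*.

wea, padog, hepuso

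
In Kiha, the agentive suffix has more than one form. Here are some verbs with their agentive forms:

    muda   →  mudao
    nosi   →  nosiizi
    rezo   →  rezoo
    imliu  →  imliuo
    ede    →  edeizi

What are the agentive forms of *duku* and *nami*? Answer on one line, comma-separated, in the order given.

dukuo, namiizi

The alternation tracks the last vowel of the stem — -izi when the last vowel of the stem is a front vowel (*nosi*, *ede*); -o when the last vowel of the stem is a back vowel (*muda*, *rezo*, *imliu*).
*duku*: last vowel = /u/, a back vowel → -o → *dukuo*.
The last vowel of *nami* is /i/, which is a front vowel, so the suffix is -izi, giving *namiizi*.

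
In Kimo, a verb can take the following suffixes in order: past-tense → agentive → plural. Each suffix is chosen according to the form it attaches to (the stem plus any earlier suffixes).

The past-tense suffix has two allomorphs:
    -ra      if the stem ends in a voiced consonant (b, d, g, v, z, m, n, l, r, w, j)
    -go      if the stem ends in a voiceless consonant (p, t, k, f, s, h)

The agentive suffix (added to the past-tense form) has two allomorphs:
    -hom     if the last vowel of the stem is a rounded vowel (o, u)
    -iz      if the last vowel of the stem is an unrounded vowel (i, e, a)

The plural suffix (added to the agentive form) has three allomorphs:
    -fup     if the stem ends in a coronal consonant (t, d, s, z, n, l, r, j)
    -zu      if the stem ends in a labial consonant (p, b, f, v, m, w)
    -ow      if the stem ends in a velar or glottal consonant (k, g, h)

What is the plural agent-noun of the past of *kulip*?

*kulip*: final consonant = /p/, voiceless → -go → *kulipgo*.
The past-tense form *kulipgo*: last vowel = /o/, a rounded vowel → -hom → *kulipgohom*.
The agentive form *kulipgohom* — final consonant /m/ (labial) → -zu → *kulipgohomzu*.

kulipgohomzu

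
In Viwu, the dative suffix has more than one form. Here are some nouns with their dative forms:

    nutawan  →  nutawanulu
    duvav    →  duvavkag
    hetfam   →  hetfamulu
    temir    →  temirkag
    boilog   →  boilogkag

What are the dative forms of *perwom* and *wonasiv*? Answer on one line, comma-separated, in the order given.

Looking at the final consonant of each stem: -ulu when the stem ends in a nasal (*nutawan*, *hetfam*); -kag when the stem ends in a non-nasal consonant (*duvav*, *temir*, *boilog*).
The final consonant of *perwom* is /m/, which is a nasal, so the suffix is -ulu, giving *perwomulu*.
Since the final consonant of *wonasiv* is /v/ (non-nasal), it takes -kag, giving *wonasivkag*.

perwomulu, wonasivkag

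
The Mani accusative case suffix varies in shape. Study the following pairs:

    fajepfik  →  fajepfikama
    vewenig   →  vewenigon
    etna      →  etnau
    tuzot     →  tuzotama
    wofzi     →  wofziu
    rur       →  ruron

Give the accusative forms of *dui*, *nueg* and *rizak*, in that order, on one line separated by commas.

duiu, nuegon, rizakama

Looking at the final sound of each stem: -ama when the stem ends in a voiceless consonant (*fajepfik*, *tuzot*); -on when the stem ends in a voiced consonant (*vewenig*, *rur*); -u when the stem ends in a vowel (*etna*, *wofzi*).
*dui* — final sound /i/ (a vowel) → -u → *duiu*.
Since the final sound of *nueg* is /g/ (a voiced consonant), it takes -on, giving *nuegon*.
*rizak*: final sound = /k/, a voiceless consonant → -ama → *rizakama*.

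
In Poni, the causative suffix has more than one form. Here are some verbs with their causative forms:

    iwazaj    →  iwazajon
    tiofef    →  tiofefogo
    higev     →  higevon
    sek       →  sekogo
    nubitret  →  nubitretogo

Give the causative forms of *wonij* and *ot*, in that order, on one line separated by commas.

wonijon, otogo

The pattern is voicing of the final consonant: -ogo when the stem ends in a voiceless consonant (*tiofef*, *sek*, *nubitret*); -on when the stem ends in a voiced consonant (*iwazaj*, *higev*).
Since the final consonant of *wonij* is /j/ (voiced), it takes -on, giving *wonijon*.
*ot*: final consonant = /t/, voiceless → -ogo → *otogo*.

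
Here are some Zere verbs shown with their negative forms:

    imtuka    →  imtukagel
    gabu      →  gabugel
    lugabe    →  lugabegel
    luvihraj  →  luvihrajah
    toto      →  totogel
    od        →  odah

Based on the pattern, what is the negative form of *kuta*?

kutagel

The suffix is conditioned by the final sound: -ah when the stem ends in a consonant (*luvihraj*, *od*); -gel when the stem ends in a vowel (*imtuka*, *gabu*, *lugabe*, *toto*).
*kuta*: final sound = /a/, a vowel → -gel → *kutagel*.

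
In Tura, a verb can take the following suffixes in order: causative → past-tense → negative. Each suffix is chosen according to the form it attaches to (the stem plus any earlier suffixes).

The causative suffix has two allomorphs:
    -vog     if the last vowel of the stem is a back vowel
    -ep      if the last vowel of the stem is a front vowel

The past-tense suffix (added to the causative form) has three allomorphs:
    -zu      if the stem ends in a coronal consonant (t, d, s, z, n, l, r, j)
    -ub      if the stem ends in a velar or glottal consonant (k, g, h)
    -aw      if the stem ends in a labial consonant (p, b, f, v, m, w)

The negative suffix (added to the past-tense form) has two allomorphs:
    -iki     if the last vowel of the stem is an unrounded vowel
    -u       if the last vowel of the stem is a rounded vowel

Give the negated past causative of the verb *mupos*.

muposvogubu

Since the last vowel of *mupos* is /o/ (a back vowel), it takes -vog, giving *muposvog*.
The final consonant of the causative form *muposvog* is /g/, which is velar/glottal, so the past-tense suffix is -ub, giving *muposvogub*.
The last vowel of the past-tense form *muposvogub* is /u/, which is a rounded vowel, so the negative suffix is -u, giving *muposvogubu*.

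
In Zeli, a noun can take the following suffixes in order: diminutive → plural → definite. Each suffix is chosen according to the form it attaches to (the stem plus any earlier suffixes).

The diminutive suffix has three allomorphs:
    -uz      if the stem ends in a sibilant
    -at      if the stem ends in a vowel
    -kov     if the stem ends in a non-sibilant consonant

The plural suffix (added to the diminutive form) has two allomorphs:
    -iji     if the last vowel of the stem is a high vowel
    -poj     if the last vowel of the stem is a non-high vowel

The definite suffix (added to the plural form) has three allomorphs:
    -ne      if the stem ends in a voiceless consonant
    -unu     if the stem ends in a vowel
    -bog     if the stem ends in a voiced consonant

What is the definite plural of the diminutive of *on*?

onkovpojbog

*on*: final sound = /n/, a non-sibilant consonant → -kov → *onkov*.
The diminutive form *onkov*: last vowel = /o/, a non-high vowel → -poj → *onkovpoj*.
Since the final sound of the plural form *onkovpoj* is /j/ (a voiced consonant), it takes -bog, giving *onkovpojbog*.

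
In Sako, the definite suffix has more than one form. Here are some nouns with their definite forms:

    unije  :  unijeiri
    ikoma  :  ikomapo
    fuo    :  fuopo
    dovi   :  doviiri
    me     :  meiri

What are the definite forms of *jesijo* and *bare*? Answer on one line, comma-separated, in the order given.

The suffix is conditioned by the last vowel: -iri when the last vowel of the stem is a front vowel (*unije*, *dovi*, *me*); -po when the last vowel of the stem is a back vowel (*ikoma*, *fuo*).
*jesijo* — last vowel /o/ (a back vowel) → -po → *jesijopo*.
*bare*: last vowel = /e/, a front vowel → -iri → *bareiri*.

jesijopo, bareiri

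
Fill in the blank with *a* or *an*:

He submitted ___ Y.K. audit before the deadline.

The indefinite article is chosen by the initial *sound* of the following word, not its spelling.
The initialism *Y.K.* is read letter by letter; the first letter, Y, is pronounced /waɪ/, which begins with a consonant sound.
So the article is *a*: He submitted a Y.K. audit before the deadline.

a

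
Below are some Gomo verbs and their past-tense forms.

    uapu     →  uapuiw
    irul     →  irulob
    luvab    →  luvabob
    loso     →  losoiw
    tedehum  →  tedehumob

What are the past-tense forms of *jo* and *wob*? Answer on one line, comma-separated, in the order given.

joiw, wobob

The alternation tracks the final sound of the stem — -ob when the stem ends in a consonant (*irul*, *luvab*, *tedehum*); -iw when the stem ends in a vowel (*uapu*, *loso*).
*jo* — final sound /o/ (a vowel) → -iw → *joiw*.
Since the final sound of *wob* is /b/ (a consonant), it takes -ob, giving *wobob*.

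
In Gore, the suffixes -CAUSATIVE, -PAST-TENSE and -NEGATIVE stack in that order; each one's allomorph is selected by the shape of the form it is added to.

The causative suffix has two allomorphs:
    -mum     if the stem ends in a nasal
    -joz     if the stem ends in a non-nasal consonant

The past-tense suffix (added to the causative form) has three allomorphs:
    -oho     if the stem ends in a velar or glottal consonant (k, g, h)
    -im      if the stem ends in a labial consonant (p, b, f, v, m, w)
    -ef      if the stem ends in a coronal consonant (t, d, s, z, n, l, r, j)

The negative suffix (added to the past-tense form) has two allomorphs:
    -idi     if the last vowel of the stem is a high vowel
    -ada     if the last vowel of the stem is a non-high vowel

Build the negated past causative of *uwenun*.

*uwenun*: final consonant = /n/, a nasal → -mum → *uwenunmum*.
The causative form *uwenunmum*: final consonant = /m/, labial → -im → *uwenunmumim*.
Since the last vowel of the past-tense form *uwenunmumim* is /i/ (a high vowel), it takes -idi, giving *uwenunmumimidi*.

uwenunmumimidi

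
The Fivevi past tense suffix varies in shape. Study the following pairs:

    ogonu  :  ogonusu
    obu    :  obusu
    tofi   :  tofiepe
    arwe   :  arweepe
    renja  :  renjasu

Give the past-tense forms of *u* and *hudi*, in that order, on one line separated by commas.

The alternation tracks the last vowel of the stem — -epe when the last vowel of the stem is a front vowel (*tofi*, *arwe*); -su when the last vowel of the stem is a back vowel (*ogonu*, *obu*, *renja*).
*u*: last vowel = /u/, a back vowel → -su → *usu*.
*hudi*: last vowel = /i/, a front vowel → -epe → *hudiepe*.

usu, hudiepe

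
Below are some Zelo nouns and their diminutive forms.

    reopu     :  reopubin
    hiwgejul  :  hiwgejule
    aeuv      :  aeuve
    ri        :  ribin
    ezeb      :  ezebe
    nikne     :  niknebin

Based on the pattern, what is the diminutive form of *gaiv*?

The suffix is conditioned by the final sound: -e when the stem ends in a consonant (*hiwgejul*, *aeuv*, *ezeb*); -bin when the stem ends in a vowel (*reopu*, *ri*, *nikne*).
*gaiv* — final sound /v/ (a consonant) → -e → *gaive*.

gaive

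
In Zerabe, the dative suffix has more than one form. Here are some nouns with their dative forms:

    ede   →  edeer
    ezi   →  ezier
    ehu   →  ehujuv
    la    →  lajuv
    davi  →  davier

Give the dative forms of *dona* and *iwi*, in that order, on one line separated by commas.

donajuv, iwier

Looking at the last vowel of each stem: -er when the last vowel of the stem is a front vowel (*ede*, *ezi*, *davi*); -juv when the last vowel of the stem is a back vowel (*ehu*, *la*).
The last vowel of *dona* is /a/, which is a back vowel, so the suffix is -juv, giving *donajuv*.
Since the last vowel of *iwi* is /i/ (a front vowel), it takes -er, giving *iwier*.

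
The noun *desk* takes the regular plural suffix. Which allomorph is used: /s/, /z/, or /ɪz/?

/s/

The stem *desk* ends in a voiceless non-sibilant consonant.
The plural suffix surfaces as /ɪz/ after sibilants, /s/ after other voiceless consonants, and /z/ after other voiced sounds.
So the plural -s on *desk* is pronounced /s/.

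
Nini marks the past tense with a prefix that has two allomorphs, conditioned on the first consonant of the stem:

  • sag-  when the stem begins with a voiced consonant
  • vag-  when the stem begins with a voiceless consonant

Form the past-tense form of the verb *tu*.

*tu*: first consonant = /t/, voiceless → vag- → *vagtu*.

vagtu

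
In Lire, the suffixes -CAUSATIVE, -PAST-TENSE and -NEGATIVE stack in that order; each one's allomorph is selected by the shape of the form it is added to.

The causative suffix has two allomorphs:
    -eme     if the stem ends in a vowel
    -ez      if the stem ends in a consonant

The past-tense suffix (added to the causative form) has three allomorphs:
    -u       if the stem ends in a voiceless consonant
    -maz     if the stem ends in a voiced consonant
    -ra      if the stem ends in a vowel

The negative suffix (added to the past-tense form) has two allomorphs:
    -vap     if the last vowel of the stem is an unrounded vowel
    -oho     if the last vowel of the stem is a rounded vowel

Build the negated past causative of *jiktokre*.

jiktokreemeravap

Since the final sound of *jiktokre* is /e/ (a vowel), it takes -eme, giving *jiktokreeme*.
Since the final sound of the causative form *jiktokreeme* is /e/ (a vowel), it takes -ra, giving *jiktokreemera*.
The past-tense form *jiktokreemera*: last vowel = /a/, an unrounded vowel → -vap → *jiktokreemeravap*.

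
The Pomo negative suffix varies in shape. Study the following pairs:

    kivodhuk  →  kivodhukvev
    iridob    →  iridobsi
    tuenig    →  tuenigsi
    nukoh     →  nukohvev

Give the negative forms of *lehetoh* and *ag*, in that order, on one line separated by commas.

Looking at the final consonant of each stem: -vev when the stem ends in a voiceless consonant (*kivodhuk*, *nukoh*); -si when the stem ends in a voiced consonant (*iridob*, *tuenig*).
*lehetoh*: final consonant = /h/, voiceless → -vev → *lehetohvev*.
Since the final consonant of *ag* is /g/ (voiced), it takes -si, giving *agsi*.

lehetohvev, agsi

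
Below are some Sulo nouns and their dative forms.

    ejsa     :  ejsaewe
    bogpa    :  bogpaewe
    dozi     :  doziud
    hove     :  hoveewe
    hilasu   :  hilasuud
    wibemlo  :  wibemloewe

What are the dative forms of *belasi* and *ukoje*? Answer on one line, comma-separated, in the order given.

The pattern is height harmony: -ud when the last vowel of the stem is a high vowel (*dozi*, *hilasu*); -ewe when the last vowel of the stem is a non-high vowel (*ejsa*, *bogpa*, *hove*, *wibemlo*).
Since the last vowel of *belasi* is /i/ (a high vowel), it takes -ud, giving *belasiud*.
The last vowel of *ukoje* is /e/, which is a non-high vowel, so the suffix is -ewe, giving *ukojeewe*.

belasiud, ukojeewe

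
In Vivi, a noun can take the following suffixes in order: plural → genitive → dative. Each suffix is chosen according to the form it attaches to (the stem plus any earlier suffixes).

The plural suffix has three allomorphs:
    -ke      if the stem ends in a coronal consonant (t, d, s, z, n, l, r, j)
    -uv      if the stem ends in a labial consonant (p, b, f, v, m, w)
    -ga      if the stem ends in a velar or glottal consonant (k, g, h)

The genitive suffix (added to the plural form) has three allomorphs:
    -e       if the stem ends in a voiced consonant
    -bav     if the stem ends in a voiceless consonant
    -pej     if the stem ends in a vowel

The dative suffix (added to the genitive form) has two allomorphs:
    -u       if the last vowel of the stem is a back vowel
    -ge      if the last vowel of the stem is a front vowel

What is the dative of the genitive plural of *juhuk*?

juhukgapejge

Since the final consonant of *juhuk* is /k/ (velar/glottal), it takes -ga, giving *juhukga*.
The plural form *juhukga*: final sound = /a/, a vowel → -pej → *juhukgapej*.
The last vowel of the genitive form *juhukgapej* is /e/, which is a front vowel, so the dative suffix is -ge, giving *juhukgapejge*.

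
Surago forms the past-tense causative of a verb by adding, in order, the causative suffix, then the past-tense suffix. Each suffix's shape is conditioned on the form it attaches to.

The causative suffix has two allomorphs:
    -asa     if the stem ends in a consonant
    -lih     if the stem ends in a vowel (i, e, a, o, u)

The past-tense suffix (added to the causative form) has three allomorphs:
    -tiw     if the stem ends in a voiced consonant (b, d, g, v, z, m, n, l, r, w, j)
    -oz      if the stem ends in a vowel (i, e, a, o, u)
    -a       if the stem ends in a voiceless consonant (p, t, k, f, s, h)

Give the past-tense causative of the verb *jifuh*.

jifuhasaoz

Since the final sound of *jifuh* is /h/ (a consonant), it takes -asa, giving *jifuhasa*.
The final sound of the causative form *jifuhasa* is /a/, which is a vowel, so the past-tense suffix is -oz, giving *jifuhasaoz*.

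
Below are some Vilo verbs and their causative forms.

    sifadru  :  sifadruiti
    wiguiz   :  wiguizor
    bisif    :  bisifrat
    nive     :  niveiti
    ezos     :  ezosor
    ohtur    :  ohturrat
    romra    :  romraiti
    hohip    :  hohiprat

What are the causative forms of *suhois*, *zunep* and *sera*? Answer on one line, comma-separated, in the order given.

suhoisor, zuneprat, seraiti

The suffix is conditioned by the final sound: -or when the stem ends in a sibilant (*wiguiz*, *ezos*); -rat when the stem ends in a non-sibilant consonant (*bisif*, *ohtur*, *hohip*); -iti when the stem ends in a vowel (*sifadru*, *nive*, *romra*).
*suhois*: final sound = /s/, a sibilant → -or → *suhoisor*.
*zunep*: final sound = /p/, a non-sibilant consonant → -rat → *zuneprat*.
Since the final sound of *sera* is /a/ (a vowel), it takes -iti, giving *seraiti*.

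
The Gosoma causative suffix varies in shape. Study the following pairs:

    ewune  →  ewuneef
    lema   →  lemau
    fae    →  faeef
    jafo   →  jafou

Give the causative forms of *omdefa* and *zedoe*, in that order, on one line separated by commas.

The pattern is front/back vowel harmony: -ef when the last vowel of the stem is a front vowel (*ewune*, *fae*); -u when the last vowel of the stem is a back vowel (*lema*, *jafo*).
*omdefa*: last vowel = /a/, a back vowel → -u → *omdefau*.
Since the last vowel of *zedoe* is /e/ (a front vowel), it takes -ef, giving *zedoeef*.

omdefau, zedoeef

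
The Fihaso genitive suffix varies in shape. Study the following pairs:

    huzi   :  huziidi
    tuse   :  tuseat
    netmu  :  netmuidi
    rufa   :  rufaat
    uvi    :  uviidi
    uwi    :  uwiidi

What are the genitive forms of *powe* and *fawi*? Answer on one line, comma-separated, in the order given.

The alternation tracks the last vowel of the stem — -idi when the last vowel of the stem is a high vowel (*huzi*, *netmu*, *uvi*, *uwi*); -at when the last vowel of the stem is a non-high vowel (*tuse*, *rufa*).
The last vowel of *powe* is /e/, which is a non-high vowel, so the suffix is -at, giving *poweat*.
The last vowel of *fawi* is /i/, which is a high vowel, so the suffix is -idi, giving *fawiidi*.

poweat, fawiidi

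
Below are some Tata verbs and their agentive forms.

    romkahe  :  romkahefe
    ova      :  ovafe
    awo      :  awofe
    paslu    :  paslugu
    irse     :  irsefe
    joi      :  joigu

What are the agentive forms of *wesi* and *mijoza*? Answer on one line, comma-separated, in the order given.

The suffix is conditioned by the last vowel: -gu when the last vowel of the stem is a high vowel (*paslu*, *joi*); -fe when the last vowel of the stem is a non-high vowel (*romkahe*, *ova*, *awo*, *irse*).
Since the last vowel of *wesi* is /i/ (a high vowel), it takes -gu, giving *wesigu*.
The last vowel of *mijoza* is /a/, which is a non-high vowel, so the suffix is -fe, giving *mijozafe*.

wesigu, mijozafe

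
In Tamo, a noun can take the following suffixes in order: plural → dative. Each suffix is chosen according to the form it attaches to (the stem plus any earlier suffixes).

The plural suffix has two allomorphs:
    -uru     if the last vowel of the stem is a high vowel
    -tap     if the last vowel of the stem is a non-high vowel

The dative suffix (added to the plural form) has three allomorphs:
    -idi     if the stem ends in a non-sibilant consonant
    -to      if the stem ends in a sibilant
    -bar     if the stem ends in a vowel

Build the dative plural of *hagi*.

hagiurubar

Since the last vowel of *hagi* is /i/ (a high vowel), it takes -uru, giving *hagiuru*.
Since the final sound of the plural form *hagiuru* is /u/ (a vowel), it takes -bar, giving *hagiurubar*.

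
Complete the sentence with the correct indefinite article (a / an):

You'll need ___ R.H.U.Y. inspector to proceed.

an

The indefinite article is chosen by the initial *sound* of the following word, not its spelling.
The initialism *R.H.U.Y.* is read letter by letter; the first letter, R, is pronounced /ɑr/, which begins with a vowel sound.
So the article is *an*: You'll need an R.H.U.Y. inspector to proceed.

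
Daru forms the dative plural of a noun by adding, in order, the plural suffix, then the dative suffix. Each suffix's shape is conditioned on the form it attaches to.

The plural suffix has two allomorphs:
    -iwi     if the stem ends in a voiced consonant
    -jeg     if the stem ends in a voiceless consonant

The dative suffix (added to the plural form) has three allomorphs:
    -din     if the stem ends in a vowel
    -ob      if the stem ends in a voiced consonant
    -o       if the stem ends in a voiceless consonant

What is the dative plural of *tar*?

Since the final consonant of *tar* is /r/ (voiced), it takes -iwi, giving *tariwi*.
The final sound of the plural form *tariwi* is /i/, which is a vowel, so the dative suffix is -din, giving *tariwidin*.

tariwidin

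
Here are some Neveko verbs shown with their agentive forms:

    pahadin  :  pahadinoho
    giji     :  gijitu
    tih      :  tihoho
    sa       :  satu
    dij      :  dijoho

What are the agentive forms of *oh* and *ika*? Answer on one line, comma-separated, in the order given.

The pattern is consonant vs. vowel: -oho when the stem ends in a consonant (*pahadin*, *tih*, *dij*); -tu when the stem ends in a vowel (*giji*, *sa*).
Since the final sound of *oh* is /h/ (a consonant), it takes -oho, giving *ohoho*.
*ika* — final sound /a/ (a vowel) → -tu → *ikatu*.

ohoho, ikatu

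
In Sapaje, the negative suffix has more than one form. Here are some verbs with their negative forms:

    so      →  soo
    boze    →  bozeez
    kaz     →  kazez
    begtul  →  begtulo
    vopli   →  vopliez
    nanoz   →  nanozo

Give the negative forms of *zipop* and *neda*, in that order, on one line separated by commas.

Looking at the last vowel of each stem: -o when the last vowel of the stem is a rounded vowel (*so*, *begtul*, *nanoz*); -ez when the last vowel of the stem is an unrounded vowel (*boze*, *kaz*, *vopli*).
*zipop* — last vowel /o/ (a rounded vowel) → -o → *zipopo*.
The last vowel of *neda* is /a/, which is an unrounded vowel, so the suffix is -ez, giving *nedaez*.

zipopo, nedaez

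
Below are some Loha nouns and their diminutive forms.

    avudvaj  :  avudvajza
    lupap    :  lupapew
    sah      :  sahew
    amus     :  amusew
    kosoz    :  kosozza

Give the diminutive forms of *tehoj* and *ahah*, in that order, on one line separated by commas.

Looking at the final consonant of each stem: -ew when the stem ends in a voiceless consonant (*lupap*, *sah*, *amus*); -za when the stem ends in a voiced consonant (*avudvaj*, *kosoz*).
The final consonant of *tehoj* is /j/, which is voiced, so the suffix is -za, giving *tehojza*.
The final consonant of *ahah* is /h/, which is voiceless, so the suffix is -ew, giving *ahahew*.

tehojza, ahahew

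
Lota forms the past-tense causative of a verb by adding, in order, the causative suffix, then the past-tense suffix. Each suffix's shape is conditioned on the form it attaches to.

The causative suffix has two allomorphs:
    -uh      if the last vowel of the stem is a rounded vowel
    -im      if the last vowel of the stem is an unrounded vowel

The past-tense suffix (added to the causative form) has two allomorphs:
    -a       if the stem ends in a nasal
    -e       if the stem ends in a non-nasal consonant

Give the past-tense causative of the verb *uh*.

uhuhe

The last vowel of *uh* is /u/, which is a rounded vowel, so the causative suffix is -uh, giving *uhuh*.
The final consonant of the causative form *uhuh* is /h/, which is non-nasal, so the past-tense suffix is -e, giving *uhuhe*.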